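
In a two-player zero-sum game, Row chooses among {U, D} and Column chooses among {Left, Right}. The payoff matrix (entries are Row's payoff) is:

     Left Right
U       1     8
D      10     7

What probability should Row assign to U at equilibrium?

Row minima: U → 1, D → 7; maximin = 7.
Column maxima: Left → 10, Right → 8; minimax = 8.
7 ≠ 8, so there is no saddle point; optimal play is mixed.
Let Row play U with probability p. Expected payoff against Left: 1p + 10(1−p) = −9p + 10; against Right: 8p + 7(1−p) = p + 7.
Setting these equal: −9p + 10 = p + 7 ⇒ −10p = -3 ⇒ p = 3/10, and the value is (-9)·(3/10) + 10 = 73/10.
For Column: with q = P(Left), equating U's and D's payoffs gives −7q + 8 = 3q + 7 ⇒ q = 1/10.

3/10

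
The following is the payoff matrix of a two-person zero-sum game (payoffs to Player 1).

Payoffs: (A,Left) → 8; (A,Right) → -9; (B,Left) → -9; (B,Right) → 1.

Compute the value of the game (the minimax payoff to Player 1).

-73/27

Row minima: A → -9, B → -9; maximin = -9.
Column maxima: Left → 8, Right → 1; minimax = 1.
-9 ≠ 1, so there is no saddle point; optimal play is mixed.
Let Player 1 play A with probability p. Expected payoff against Left: 8p + (-9)(1−p) = 17p − 9; against Right: (-9)p + 1(1−p) = −10p + 1.
Setting these equal: 17p − 9 = −10p + 1 ⇒ 27p = 10 ⇒ p = 10/27, and the value is (17)·(10/27) − 9 = -73/27.
For Player 2: with q = P(Left), equating A's and B's payoffs gives 17q − 9 = −10q + 1 ⇒ q = 10/27.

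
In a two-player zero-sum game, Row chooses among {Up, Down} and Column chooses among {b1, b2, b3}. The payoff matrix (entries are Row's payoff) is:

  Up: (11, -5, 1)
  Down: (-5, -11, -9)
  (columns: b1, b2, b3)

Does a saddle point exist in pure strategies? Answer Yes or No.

Row minima: Up → -5, Down → -11; maximin = -5.
Column maxima: b1 → 11, b2 → -5, b3 → 1; minimax = -5.
maximin = minimax = -5, so a saddle point exists.

Yes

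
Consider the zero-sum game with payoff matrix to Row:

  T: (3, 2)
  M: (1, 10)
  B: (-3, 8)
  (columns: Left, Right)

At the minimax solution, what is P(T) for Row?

Row minima: T → 2, M → 1, B → -3; maximin = 2.
Column maxima: Left → 3, Right → 10; minimax = 3.
2 ≠ 3, so there is no saddle point; optimal play is mixed.
B is strictly dominated by M, so Row never plays it.
On the remaining 2×2 (T, M vs Left, Right):
Let Row play T with probability p. Expected payoff against Left: 3p + 1(1−p) = 2p + 1; against Right: 2p + 10(1−p) = −8p + 10.
Setting these equal: 2p + 1 = −8p + 10 ⇒ 10p = 9 ⇒ p = 9/10, and the value is (2)·(9/10) + 1 = 14/5.
For Column: with q = P(Left), equating T's and M's payoffs gives q + 2 = −9q + 10 ⇒ q = 4/5.

9/10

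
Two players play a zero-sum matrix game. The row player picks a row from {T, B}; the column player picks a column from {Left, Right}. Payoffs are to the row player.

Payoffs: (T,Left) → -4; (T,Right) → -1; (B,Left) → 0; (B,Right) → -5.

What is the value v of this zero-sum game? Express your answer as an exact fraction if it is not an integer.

Row minima: T → -4, B → -5; maximin = -4.
Column maxima: Left → 0, Right → -1; minimax = -1.
-4 ≠ -1, so there is no saddle point; optimal play is mixed.
Let the row player play T with probability p. Expected payoff against Left: (-4)p + 0(1−p) = −4p; against Right: (-1)p + (-5)(1−p) = 4p − 5.
Setting these equal: −4p = 4p − 5 ⇒ −8p = -5 ⇒ p = 5/8, and the value is (-4)·(5/8) = -5/2.
For the column player: with q = P(Left), equating T's and B's payoffs gives −3q − 1 = 5q − 5 ⇒ q = 1/2.

-5/2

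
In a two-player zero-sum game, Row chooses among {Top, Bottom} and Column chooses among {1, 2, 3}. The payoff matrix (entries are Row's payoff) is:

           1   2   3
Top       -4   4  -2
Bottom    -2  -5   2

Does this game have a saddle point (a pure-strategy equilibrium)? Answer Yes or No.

Row minima: Top → -4, Bottom → -5; maximin = -4.
Column maxima: 1 → -2, 2 → 4, 3 → 2; minimax = -2.
-4 ≠ -2, so no pure-strategy equilibrium exists.

No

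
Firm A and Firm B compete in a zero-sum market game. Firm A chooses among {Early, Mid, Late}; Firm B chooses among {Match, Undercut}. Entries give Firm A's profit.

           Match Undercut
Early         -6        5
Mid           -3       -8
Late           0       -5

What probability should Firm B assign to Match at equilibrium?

5/8

Row minima: Early → -6, Mid → -8, Late → -5; maximin = -5.
Column maxima: Match → 0, Undercut → 5; minimax = 0.
-5 ≠ 0, so there is no saddle point; optimal play is mixed.
Mid is strictly dominated by Late, so Firm A never plays it.
On the remaining 2×2 (Early, Late vs Match, Undercut):
Let Firm A play Early with probability p. Expected payoff against Match: (-6)p + 0(1−p) = −6p; against Undercut: 5p + (-5)(1−p) = 10p − 5.
Setting these equal: −6p = 10p − 5 ⇒ −16p = -5 ⇒ p = 5/16, and the value is (-6)·(5/16) = -15/8.
For Firm B: with q = P(Match), equating Early's and Late's payoffs gives −11q + 5 = 5q − 5 ⇒ q = 5/8.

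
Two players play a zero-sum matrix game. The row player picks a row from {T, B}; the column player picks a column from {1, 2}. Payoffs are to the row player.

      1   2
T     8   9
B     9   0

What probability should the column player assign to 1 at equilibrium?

9/10

Row minima: T → 8, B → 0; maximin = 8.
Column maxima: 1 → 9, 2 → 9; minimax = 9.
8 ≠ 9, so there is no saddle point; optimal play is mixed.
Let the row player play T with probability p. Expected payoff against 1: 8p + 9(1−p) = −p + 9; against 2: 9p + 0(1−p) = 9p.
Setting these equal: −p + 9 = 9p ⇒ −10p = -9 ⇒ p = 9/10, and the value is (-1)·(9/10) + 9 = 81/10.
For the column player: with q = P(1), equating T's and B's payoffs gives −q + 9 = 9q ⇒ q = 9/10.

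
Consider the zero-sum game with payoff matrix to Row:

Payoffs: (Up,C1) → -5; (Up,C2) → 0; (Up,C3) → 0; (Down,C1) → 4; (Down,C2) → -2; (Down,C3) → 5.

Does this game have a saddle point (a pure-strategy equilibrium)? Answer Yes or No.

No

Row minima: Up → -5, Down → -2; maximin = -2.
Column maxima: C1 → 4, C2 → 0, C3 → 5; minimax = 0.
-2 ≠ 0, so no pure-strategy equilibrium exists.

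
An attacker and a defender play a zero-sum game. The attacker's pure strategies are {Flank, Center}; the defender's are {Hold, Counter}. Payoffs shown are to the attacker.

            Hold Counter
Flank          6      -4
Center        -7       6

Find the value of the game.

Row minima: Flank → -4, Center → -7; maximin = -4.
Column maxima: Hold → 6, Counter → 6; minimax = 6.
-4 ≠ 6, so there is no saddle point; optimal play is mixed.
Let the attacker play Flank with probability p. Expected payoff against Hold: 6p + (-7)(1−p) = 13p − 7; against Counter: (-4)p + 6(1−p) = −10p + 6.
Setting these equal: 13p − 7 = −10p + 6 ⇒ 23p = 13 ⇒ p = 13/23, and the value is (13)·(13/23) − 7 = 8/23.
For the defender: with q = P(Hold), equating Flank's and Center's payoffs gives 10q − 4 = −13q + 6 ⇒ q = 10/23.

8/23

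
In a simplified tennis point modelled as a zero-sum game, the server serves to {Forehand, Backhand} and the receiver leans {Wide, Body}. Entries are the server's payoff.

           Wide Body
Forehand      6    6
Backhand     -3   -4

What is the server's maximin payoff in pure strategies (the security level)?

6

Row minima: Forehand → 6, Backhand → -4.
The best of these is 6.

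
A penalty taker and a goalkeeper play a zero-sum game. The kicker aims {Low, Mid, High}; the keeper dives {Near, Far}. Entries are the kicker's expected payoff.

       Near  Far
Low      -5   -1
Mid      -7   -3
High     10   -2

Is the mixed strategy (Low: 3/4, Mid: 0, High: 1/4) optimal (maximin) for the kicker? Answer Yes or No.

Yes

Against Near this mix gives (3/4)·(-5) + (1/4)·10 = -5/4.
Against Far this mix gives (3/4)·(-1) + (1/4)·(-2) = -5/4.
All of the keeper's active replies (Near, Far) yield -5/4, and no column does worse for the kicker. The mix makes the keeper indifferent and guarantees -5/4, so it is optimal.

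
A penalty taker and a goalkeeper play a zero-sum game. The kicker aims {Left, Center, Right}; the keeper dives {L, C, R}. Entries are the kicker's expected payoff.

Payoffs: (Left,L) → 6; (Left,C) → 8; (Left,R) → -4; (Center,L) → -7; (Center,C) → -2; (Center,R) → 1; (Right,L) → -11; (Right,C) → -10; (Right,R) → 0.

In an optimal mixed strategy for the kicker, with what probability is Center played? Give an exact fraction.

Row minima: Left → -4, Center → -7, Right → -11; maximin = -4.
Column maxima: L → 6, C → 8, R → 1; minimax = 1.
-4 ≠ 1, so there is no saddle point; optimal play is mixed.
Right is strictly dominated by Center, so the kicker never plays it.
C is strictly dominated by L (it gives the kicker strictly more in every row), so the keeper never plays it.
On the remaining 2×2 (Left, Center vs L, R):
Let the kicker play Left with probability p. Expected payoff against L: 6p + (-7)(1−p) = 13p − 7; against R: (-4)p + 1(1−p) = −5p + 1.
Setting these equal: 13p − 7 = −5p + 1 ⇒ 18p = 8 ⇒ p = 4/9, and the value is (13)·(4/9) − 7 = -11/9.
For the keeper: with q = P(L), equating Left's and Center's payoffs gives 10q − 4 = −8q + 1 ⇒ q = 5/18.

5/9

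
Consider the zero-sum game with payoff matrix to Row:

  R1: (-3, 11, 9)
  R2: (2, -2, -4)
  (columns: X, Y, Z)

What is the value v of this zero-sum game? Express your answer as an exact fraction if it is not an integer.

Row minima: R1 → -3, R2 → -4; maximin = -3.
Column maxima: X → 2, Y → 11, Z → 9; minimax = 2.
-3 ≠ 2, so there is no saddle point; optimal play is mixed.
Y is strictly dominated by Z (it gives Row strictly more in every row), so Column never plays it.
On the remaining 2×2 (R1, R2 vs X, Z):
Let Row play R1 with probability p. Expected payoff against X: (-3)p + 2(1−p) = −5p + 2; against Z: 9p + (-4)(1−p) = 13p − 4.
Setting these equal: −5p + 2 = 13p − 4 ⇒ −18p = -6 ⇒ p = 1/3, and the value is (-5)·(1/3) + 2 = 1/3.
For Column: with q = P(X), equating R1's and R2's payoffs gives −12q + 9 = 6q − 4 ⇒ q = 13/18.

1/3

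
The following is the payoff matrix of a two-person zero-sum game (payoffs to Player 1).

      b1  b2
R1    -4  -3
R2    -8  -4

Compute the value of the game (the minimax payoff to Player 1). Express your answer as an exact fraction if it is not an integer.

-4

Row minima: R1 → -4, R2 → -8; maximin = -4.
Column maxima: b1 → -4, b2 → -3; minimax = -4.
Since maximin = minimax = -4, there is a saddle point and the value is -4.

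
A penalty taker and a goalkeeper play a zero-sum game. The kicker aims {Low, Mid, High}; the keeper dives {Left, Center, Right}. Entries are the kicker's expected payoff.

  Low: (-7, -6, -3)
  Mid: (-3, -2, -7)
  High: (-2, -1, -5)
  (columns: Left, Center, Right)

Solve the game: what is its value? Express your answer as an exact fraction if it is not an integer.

Row minima: Low → -7, Mid → -7, High → -5; maximin = -5.
Column maxima: Left → -2, Center → -1, Right → -3; minimax = -3.
-5 ≠ -3, so there is no saddle point; optimal play is mixed.
Mid is strictly dominated by High, so the kicker never plays it.
Center is strictly dominated by Left (it gives the kicker strictly more in every row), so the keeper never plays it.
On the remaining 2×2 (Low, High vs Left, Right):
Let the kicker play Low with probability p. Expected payoff against Left: (-7)p + (-2)(1−p) = −5p − 2; against Right: (-3)p + (-5)(1−p) = 2p − 5.
Setting these equal: −5p − 2 = 2p − 5 ⇒ −7p = -3 ⇒ p = 3/7, and the value is (-5)·(3/7) − 2 = -29/7.
For the keeper: with q = P(Left), equating Low's and High's payoffs gives −4q − 3 = 3q − 5 ⇒ q = 2/7.

-29/7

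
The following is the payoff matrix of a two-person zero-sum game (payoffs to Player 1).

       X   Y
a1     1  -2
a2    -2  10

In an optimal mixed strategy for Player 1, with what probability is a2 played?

Row minima: a1 → -2, a2 → -2; maximin = -2.
Column maxima: X → 1, Y → 10; minimax = 1.
-2 ≠ 1, so there is no saddle point; optimal play is mixed.
Let Player 1 play a1 with probability p. Expected payoff against X: 1p + (-2)(1−p) = 3p − 2; against Y: (-2)p + 10(1−p) = −12p + 10.
Setting these equal: 3p − 2 = −12p + 10 ⇒ 15p = 12 ⇒ p = 4/5, and the value is (3)·(4/5) − 2 = 2/5.
For Player 2: with q = P(X), equating a1's and a2's payoffs gives 3q − 2 = −12q + 10 ⇒ q = 4/5.

1/5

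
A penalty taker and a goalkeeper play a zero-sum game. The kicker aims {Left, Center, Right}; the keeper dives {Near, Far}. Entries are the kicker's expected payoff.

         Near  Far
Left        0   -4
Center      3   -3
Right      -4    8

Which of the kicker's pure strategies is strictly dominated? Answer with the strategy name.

Center gives a strictly higher payoff than Left against every column: 3 > 0, -3 > -4.
So Left is strictly dominated and the kicker never plays it.

Left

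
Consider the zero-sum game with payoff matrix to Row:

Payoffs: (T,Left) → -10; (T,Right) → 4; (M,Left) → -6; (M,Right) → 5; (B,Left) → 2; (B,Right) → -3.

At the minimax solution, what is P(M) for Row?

5/16

Row minima: T → -10, M → -6, B → -3; maximin = -3.
Column maxima: Left → 2, Right → 5; minimax = 2.
-3 ≠ 2, so there is no saddle point; optimal play is mixed.
T is strictly dominated by M, so Row never plays it.
On the remaining 2×2 (M, B vs Left, Right):
Let Row play M with probability p. Expected payoff against Left: (-6)p + 2(1−p) = −8p + 2; against Right: 5p + (-3)(1−p) = 8p − 3.
Setting these equal: −8p + 2 = 8p − 3 ⇒ −16p = -5 ⇒ p = 5/16, and the value is (-8)·(5/16) + 2 = -1/2.
For Column: with q = P(Left), equating M's and B's payoffs gives −11q + 5 = 5q − 3 ⇒ q = 1/2.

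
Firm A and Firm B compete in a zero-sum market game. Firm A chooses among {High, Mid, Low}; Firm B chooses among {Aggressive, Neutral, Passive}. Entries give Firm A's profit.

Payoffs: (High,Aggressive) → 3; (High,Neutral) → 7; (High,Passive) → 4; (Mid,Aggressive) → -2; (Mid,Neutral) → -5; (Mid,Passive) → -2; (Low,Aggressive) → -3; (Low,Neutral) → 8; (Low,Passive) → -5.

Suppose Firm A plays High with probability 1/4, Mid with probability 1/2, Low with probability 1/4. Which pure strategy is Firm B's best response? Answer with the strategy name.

If Firm B plays Aggressive, Firm A's expected payoff is (1/4)·3 + (1/2)·(-2) + (1/4)·(-3) = -1.
If Firm B plays Neutral, Firm A's expected payoff is (1/4)·7 + (1/2)·(-5) + (1/4)·8 = 5/4.
If Firm B plays Passive, Firm A's expected payoff is (1/4)·4 + (1/2)·(-2) + (1/4)·(-5) = -5/4.
Firm B minimizes Firm A's payoff; the smallest is -5/4, so the best response is Passive.

Passive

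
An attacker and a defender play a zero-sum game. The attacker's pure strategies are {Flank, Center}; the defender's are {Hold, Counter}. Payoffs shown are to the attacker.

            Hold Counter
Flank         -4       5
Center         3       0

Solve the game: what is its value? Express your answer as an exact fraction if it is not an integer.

5/4

Row minima: Flank → -4, Center → 0; maximin = 0.
Column maxima: Hold → 3, Counter → 5; minimax = 3.
0 ≠ 3, so there is no saddle point; optimal play is mixed.
Let the attacker play Flank with probability p. Expected payoff against Hold: (-4)p + 3(1−p) = −7p + 3; against Counter: 5p + 0(1−p) = 5p.
Setting these equal: −7p + 3 = 5p ⇒ −12p = -3 ⇒ p = 1/4, and the value is (-7)·(1/4) + 3 = 5/4.
For the defender: with q = P(Hold), equating Flank's and Center's payoffs gives −9q + 5 = 3q ⇒ q = 5/12.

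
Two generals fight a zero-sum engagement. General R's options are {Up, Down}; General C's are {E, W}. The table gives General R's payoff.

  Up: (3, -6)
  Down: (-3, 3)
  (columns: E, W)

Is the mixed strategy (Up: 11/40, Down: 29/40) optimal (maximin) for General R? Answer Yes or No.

Against E this mix gives (11/40)·3 + (29/40)·(-3) = -27/20.
Against W this mix gives (11/40)·(-6) + (29/40)·3 = 21/40.
General C will play E, holding General R to -27/20. Shifting weight toward the row that does better against E would raise this floor (the equalizing mix achieves -3/5 against both E and W), so the proposed strategy is not optimal.

No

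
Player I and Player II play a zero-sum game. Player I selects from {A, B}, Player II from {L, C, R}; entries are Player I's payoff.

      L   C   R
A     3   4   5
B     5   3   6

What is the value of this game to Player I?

11/3

Row minima: A → 3, B → 3; maximin = 3.
Column maxima: L → 5, C → 4, R → 6; minimax = 4.
3 ≠ 4, so there is no saddle point; optimal play is mixed.
R is strictly dominated by L (it gives Player I strictly more in every row), so Player II never plays it.
On the remaining 2×2 (A, B vs L, C):
Let Player I play A with probability p. Expected payoff against L: 3p + 5(1−p) = −2p + 5; against C: 4p + 3(1−p) = p + 3.
Setting these equal: −2p + 5 = p + 3 ⇒ −3p = -2 ⇒ p = 2/3, and the value is (-2)·(2/3) + 5 = 11/3.
For Player II: with q = P(L), equating A's and B's payoffs gives −q + 4 = 2q + 3 ⇒ q = 1/3.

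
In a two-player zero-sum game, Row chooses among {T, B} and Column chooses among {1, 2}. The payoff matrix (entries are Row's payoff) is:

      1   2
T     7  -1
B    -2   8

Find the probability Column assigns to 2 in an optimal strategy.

1/2

Row minima: T → -1, B → -2; maximin = -1.
Column maxima: 1 → 7, 2 → 8; minimax = 7.
-1 ≠ 7, so there is no saddle point; optimal play is mixed.
Let Row play T with probability p. Expected payoff against 1: 7p + (-2)(1−p) = 9p − 2; against 2: (-1)p + 8(1−p) = −9p + 8.
Setting these equal: 9p − 2 = −9p + 8 ⇒ 18p = 10 ⇒ p = 5/9, and the value is (9)·(5/9) − 2 = 3.
For Column: with q = P(1), equating T's and B's payoffs gives 8q − 1 = −10q + 8 ⇒ q = 1/2.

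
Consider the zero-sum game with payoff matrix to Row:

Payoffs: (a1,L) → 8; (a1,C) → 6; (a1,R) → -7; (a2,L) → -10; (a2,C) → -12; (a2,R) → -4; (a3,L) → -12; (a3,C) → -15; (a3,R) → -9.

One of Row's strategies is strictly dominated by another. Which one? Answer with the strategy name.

a3

a1 gives a strictly higher payoff than a3 against every column: 8 > -12, 6 > -15, -7 > -9.
So a3 is strictly dominated and Row never plays it.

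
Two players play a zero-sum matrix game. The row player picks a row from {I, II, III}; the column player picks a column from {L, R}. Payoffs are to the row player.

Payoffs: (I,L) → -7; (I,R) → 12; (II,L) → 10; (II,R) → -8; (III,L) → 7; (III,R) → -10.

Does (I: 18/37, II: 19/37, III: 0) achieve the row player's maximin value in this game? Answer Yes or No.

Against L this mix gives (18/37)·(-7) + (19/37)·10 = 64/37.
Against R this mix gives (18/37)·12 + (19/37)·(-8) = 64/37.
All of the column player's active replies (L, R) yield 64/37, and no column does worse for the row player. The mix makes the column player indifferent and guarantees 64/37, so it is optimal.

Yes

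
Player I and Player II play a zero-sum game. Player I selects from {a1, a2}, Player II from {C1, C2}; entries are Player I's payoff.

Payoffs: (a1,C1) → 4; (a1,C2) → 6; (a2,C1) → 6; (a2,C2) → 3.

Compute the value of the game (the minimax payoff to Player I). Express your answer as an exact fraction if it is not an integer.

24/5

Row minima: a1 → 4, a2 → 3; maximin = 4.
Column maxima: C1 → 6, C2 → 6; minimax = 6.
4 ≠ 6, so there is no saddle point; optimal play is mixed.
Let Player I play a1 with probability p. Expected payoff against C1: 4p + 6(1−p) = −2p + 6; against C2: 6p + 3(1−p) = 3p + 3.
Setting these equal: −2p + 6 = 3p + 3 ⇒ −5p = -3 ⇒ p = 3/5, and the value is (-2)·(3/5) + 6 = 24/5.
For Player II: with q = P(C1), equating a1's and a2's payoffs gives −2q + 6 = 3q + 3 ⇒ q = 3/5.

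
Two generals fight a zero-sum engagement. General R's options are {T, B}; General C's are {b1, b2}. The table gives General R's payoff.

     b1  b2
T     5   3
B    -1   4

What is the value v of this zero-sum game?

23/7

Row minima: T → 3, B → -1; maximin = 3.
Column maxima: b1 → 5, b2 → 4; minimax = 4.
3 ≠ 4, so there is no saddle point; optimal play is mixed.
Let General R play T with probability p. Expected payoff against b1: 5p + (-1)(1−p) = 6p − 1; against b2: 3p + 4(1−p) = −p + 4.
Setting these equal: 6p − 1 = −p + 4 ⇒ 7p = 5 ⇒ p = 5/7, and the value is (6)·(5/7) − 1 = 23/7.
For General C: with q = P(b1), equating T's and B's payoffs gives 2q + 3 = −5q + 4 ⇒ q = 1/7.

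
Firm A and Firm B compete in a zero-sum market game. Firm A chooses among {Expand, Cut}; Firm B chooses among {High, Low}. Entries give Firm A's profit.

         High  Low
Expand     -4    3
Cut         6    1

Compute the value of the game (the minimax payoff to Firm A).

11/6

Row minima: Expand → -4, Cut → 1; maximin = 1.
Column maxima: High → 6, Low → 3; minimax = 3.
1 ≠ 3, so there is no saddle point; optimal play is mixed.
Let Firm A play Expand with probability p. Expected payoff against High: (-4)p + 6(1−p) = −10p + 6; against Low: 3p + 1(1−p) = 2p + 1.
Setting these equal: −10p + 6 = 2p + 1 ⇒ −12p = -5 ⇒ p = 5/12, and the value is (-10)·(5/12) + 6 = 11/6.
For Firm B: with q = P(High), equating Expand's and Cut's payoffs gives −7q + 3 = 5q + 1 ⇒ q = 1/6.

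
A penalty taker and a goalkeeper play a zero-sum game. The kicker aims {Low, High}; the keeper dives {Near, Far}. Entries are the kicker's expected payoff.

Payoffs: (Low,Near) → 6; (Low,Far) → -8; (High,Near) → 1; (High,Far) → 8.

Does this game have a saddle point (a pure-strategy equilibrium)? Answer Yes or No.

Row minima: Low → -8, High → 1; maximin = 1.
Column maxima: Near → 6, Far → 8; minimax = 6.
1 ≠ 6, so no pure-strategy equilibrium exists.

No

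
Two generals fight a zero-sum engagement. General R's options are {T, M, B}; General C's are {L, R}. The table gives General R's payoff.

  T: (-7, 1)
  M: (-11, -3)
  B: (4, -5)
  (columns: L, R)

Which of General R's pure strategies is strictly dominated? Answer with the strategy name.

M

T gives a strictly higher payoff than M against every column: -7 > -11, 1 > -3.
So M is strictly dominated and General R never plays it.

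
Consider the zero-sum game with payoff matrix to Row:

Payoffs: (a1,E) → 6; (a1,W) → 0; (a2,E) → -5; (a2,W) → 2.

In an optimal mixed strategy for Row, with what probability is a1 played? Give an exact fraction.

Row minima: a1 → 0, a2 → -5; maximin = 0.
Column maxima: E → 6, W → 2; minimax = 2.
0 ≠ 2, so there is no saddle point; optimal play is mixed.
Let Row play a1 with probability p. Expected payoff against E: 6p + (-5)(1−p) = 11p − 5; against W: 0p + 2(1−p) = −2p + 2.
Setting these equal: 11p − 5 = −2p + 2 ⇒ 13p = 7 ⇒ p = 7/13, and the value is (11)·(7/13) − 5 = 12/13.
For Column: with q = P(E), equating a1's and a2's payoffs gives 6q = −7q + 2 ⇒ q = 2/13.

7/13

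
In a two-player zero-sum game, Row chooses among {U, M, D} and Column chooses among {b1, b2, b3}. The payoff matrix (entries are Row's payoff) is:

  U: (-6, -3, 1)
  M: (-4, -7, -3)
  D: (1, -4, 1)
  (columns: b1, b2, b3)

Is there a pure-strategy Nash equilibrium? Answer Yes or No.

No

Row minima: U → -6, M → -7, D → -4; maximin = -4.
Column maxima: b1 → 1, b2 → -3, b3 → 1; minimax = -3.
-4 ≠ -3, so no pure-strategy equilibrium exists.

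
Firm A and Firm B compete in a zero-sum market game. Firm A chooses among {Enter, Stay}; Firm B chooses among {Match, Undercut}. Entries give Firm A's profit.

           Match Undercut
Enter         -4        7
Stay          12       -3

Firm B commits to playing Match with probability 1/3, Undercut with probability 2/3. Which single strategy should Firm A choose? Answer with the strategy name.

Expected payoff of Enter: (1/3)·(-4) + (2/3)·7 = 10/3.
Expected payoff of Stay: (1/3)·12 + (2/3)·(-3) = 2.
The largest is 10/3, so Firm A's best response is Enter.

Enter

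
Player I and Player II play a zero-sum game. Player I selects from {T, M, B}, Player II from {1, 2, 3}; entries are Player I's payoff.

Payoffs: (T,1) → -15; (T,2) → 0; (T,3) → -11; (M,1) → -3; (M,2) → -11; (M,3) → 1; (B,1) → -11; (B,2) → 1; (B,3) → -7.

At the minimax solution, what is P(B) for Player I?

2/5

Row minima: T → -15, M → -11, B → -11; maximin = -11.
Column maxima: 1 → -3, 2 → 1, 3 → 1; minimax = -3.
-11 ≠ -3, so there is no saddle point; optimal play is mixed.
T is strictly dominated by B, so Player I never plays it.
3 is strictly dominated by 1 (it gives Player I strictly more in every row), so Player II never plays it.
On the remaining 2×2 (M, B vs 1, 2):
Let Player I play M with probability p. Expected payoff against 1: (-3)p + (-11)(1−p) = 8p − 11; against 2: (-11)p + 1(1−p) = −12p + 1.
Setting these equal: 8p − 11 = −12p + 1 ⇒ 20p = 12 ⇒ p = 3/5, and the value is (8)·(3/5) − 11 = -31/5.
For Player II: with q = P(1), equating M's and B's payoffs gives 8q − 11 = −12q + 1 ⇒ q = 3/5.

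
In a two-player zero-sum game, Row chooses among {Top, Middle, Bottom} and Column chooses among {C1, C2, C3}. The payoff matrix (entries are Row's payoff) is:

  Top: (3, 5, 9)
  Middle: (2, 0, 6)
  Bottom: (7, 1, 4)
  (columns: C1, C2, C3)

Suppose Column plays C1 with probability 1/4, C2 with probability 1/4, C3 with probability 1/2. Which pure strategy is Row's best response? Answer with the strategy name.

Top

Expected payoff of Top: (1/4)·3 + (1/4)·5 + (1/2)·9 = 13/2.
Expected payoff of Middle: (1/4)·2 + (1/4)·0 + (1/2)·6 = 7/2.
Expected payoff of Bottom: (1/4)·7 + (1/4)·1 + (1/2)·4 = 4.
The largest is 13/2, so Row's best response is Top.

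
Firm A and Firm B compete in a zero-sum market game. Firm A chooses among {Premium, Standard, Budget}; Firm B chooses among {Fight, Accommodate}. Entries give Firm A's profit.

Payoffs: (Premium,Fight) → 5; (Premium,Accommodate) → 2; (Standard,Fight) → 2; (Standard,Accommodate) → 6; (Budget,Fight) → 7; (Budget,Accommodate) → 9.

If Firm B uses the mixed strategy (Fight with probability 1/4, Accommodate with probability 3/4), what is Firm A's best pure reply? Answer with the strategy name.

Expected payoff of Premium: (1/4)·5 + (3/4)·2 = 11/4.
Expected payoff of Standard: (1/4)·2 + (3/4)·6 = 5.
Expected payoff of Budget: (1/4)·7 + (3/4)·9 = 17/2.
The largest is 17/2, so Firm A's best response is Budget.

Budget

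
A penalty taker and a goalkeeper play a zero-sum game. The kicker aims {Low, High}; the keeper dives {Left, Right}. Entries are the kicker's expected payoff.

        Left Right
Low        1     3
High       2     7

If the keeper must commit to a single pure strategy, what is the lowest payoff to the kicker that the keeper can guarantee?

2

Column maxima: Left → 2, Right → 7.
The smallest of these is 2.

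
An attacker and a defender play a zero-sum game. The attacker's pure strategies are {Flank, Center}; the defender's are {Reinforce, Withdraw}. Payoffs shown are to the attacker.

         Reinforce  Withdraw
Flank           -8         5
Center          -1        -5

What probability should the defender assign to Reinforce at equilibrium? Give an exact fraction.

10/17

Row minima: Flank → -8, Center → -5; maximin = -5.
Column maxima: Reinforce → -1, Withdraw → 5; minimax = -1.
-5 ≠ -1, so there is no saddle point; optimal play is mixed.
Let the attacker play Flank with probability p. Expected payoff against Reinforce: (-8)p + (-1)(1−p) = −7p − 1; against Withdraw: 5p + (-5)(1−p) = 10p − 5.
Setting these equal: −7p − 1 = 10p − 5 ⇒ −17p = -4 ⇒ p = 4/17, and the value is (-7)·(4/17) − 1 = -45/17.
For the defender: with q = P(Reinforce), equating Flank's and Center's payoffs gives −13q + 5 = 4q − 5 ⇒ q = 10/17.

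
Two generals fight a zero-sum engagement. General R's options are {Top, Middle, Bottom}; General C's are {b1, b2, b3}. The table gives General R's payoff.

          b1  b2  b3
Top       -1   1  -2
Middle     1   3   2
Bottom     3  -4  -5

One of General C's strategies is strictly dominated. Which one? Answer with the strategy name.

b3 holds General R's payoff strictly below b2 in every row: -2 < 1, 2 < 3, -5 < -4.
So b2 is strictly dominated for General C.

b2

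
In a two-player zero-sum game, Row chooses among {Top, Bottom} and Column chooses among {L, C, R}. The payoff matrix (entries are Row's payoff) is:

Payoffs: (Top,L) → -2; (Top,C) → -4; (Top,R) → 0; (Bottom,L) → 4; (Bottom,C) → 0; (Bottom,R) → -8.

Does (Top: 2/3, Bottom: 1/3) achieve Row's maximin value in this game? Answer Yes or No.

Yes

Against L this mix gives (2/3)·(-2) + (1/3)·4 = 0.
Against C this mix gives (2/3)·(-4) + (1/3)·0 = -8/3.
Against R this mix gives (2/3)·0 + (1/3)·(-8) = -8/3.
All of Column's active replies (C, R) yield -8/3, and no column does worse for Row. The mix makes Column indifferent and guarantees -8/3, so it is optimal.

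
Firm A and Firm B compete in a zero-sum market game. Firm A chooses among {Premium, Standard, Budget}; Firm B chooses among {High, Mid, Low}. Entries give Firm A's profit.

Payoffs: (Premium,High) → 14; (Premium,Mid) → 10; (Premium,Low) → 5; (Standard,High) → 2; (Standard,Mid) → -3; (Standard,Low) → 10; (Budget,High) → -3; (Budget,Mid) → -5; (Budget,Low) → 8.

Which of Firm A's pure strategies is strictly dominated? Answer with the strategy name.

Budget

Standard gives a strictly higher payoff than Budget against every column: 2 > -3, -3 > -5, 10 > 8.
So Budget is strictly dominated and Firm A never plays it.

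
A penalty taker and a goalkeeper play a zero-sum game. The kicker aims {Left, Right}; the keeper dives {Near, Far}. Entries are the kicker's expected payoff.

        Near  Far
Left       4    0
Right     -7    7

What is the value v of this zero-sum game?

Row minima: Left → 0, Right → -7; maximin = 0.
Column maxima: Near → 4, Far → 7; minimax = 4.
0 ≠ 4, so there is no saddle point; optimal play is mixed.
Let the kicker play Left with probability p. Expected payoff against Near: 4p + (-7)(1−p) = 11p − 7; against Far: 0p + 7(1−p) = −7p + 7.
Setting these equal: 11p − 7 = −7p + 7 ⇒ 18p = 14 ⇒ p = 7/9, and the value is (11)·(7/9) − 7 = 14/9.
For the keeper: with q = P(Near), equating Left's and Right's payoffs gives 4q = −14q + 7 ⇒ q = 7/18.

14/9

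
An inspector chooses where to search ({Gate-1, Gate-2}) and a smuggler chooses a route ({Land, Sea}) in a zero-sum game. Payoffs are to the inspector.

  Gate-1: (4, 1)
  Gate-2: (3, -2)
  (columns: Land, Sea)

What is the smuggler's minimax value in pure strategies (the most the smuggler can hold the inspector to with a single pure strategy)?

1

Column maxima: Land → 4, Sea → 1.
The smallest of these is 1.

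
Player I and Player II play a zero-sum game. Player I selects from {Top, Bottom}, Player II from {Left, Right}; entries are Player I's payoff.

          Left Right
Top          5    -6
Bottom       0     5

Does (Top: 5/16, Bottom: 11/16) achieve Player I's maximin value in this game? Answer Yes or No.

Yes

Against Left this mix gives (5/16)·5 + (11/16)·0 = 25/16.
Against Right this mix gives (5/16)·(-6) + (11/16)·5 = 25/16.
All of Player II's active replies (Left, Right) yield 25/16, and no column does worse for Player I. The mix makes Player II indifferent and guarantees 25/16, so it is optimal.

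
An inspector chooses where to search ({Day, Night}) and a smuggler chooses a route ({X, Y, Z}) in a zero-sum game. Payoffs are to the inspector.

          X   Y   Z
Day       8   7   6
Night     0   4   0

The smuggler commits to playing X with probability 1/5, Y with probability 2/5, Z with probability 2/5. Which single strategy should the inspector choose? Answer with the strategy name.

Day

Expected payoff of Day: (1/5)·8 + (2/5)·7 + (2/5)·6 = 34/5.
Expected payoff of Night: (1/5)·0 + (2/5)·4 + (2/5)·0 = 8/5.
The largest is 34/5, so the inspector's best response is Day.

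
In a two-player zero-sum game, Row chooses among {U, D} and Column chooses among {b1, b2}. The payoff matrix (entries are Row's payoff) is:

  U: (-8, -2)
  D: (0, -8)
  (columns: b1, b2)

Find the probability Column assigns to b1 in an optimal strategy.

3/7

Row minima: U → -8, D → -8; maximin = -8.
Column maxima: b1 → 0, b2 → -2; minimax = -2.
-8 ≠ -2, so there is no saddle point; optimal play is mixed.
Let Row play U with probability p. Expected payoff against b1: (-8)p + 0(1−p) = −8p; against b2: (-2)p + (-8)(1−p) = 6p − 8.
Setting these equal: −8p = 6p − 8 ⇒ −14p = -8 ⇒ p = 4/7, and the value is (-8)·(4/7) = -32/7.
For Column: with q = P(b1), equating U's and D's payoffs gives −6q − 2 = 8q − 8 ⇒ q = 3/7.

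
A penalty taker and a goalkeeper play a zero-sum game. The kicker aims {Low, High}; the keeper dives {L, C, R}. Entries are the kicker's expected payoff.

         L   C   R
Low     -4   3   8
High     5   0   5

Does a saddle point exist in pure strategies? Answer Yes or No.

Row minima: Low → -4, High → 0; maximin = 0.
Column maxima: L → 5, C → 3, R → 8; minimax = 3.
0 ≠ 3, so no pure-strategy equilibrium exists.

No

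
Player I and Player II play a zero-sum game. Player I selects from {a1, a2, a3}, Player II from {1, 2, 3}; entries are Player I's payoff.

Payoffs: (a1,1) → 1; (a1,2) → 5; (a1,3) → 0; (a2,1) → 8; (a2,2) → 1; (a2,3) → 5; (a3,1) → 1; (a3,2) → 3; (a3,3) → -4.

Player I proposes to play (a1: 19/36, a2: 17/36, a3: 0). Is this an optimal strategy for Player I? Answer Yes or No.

Against 1 this mix gives (19/36)·1 + (17/36)·8 = 155/36.
Against 2 this mix gives (19/36)·5 + (17/36)·1 = 28/9.
Against 3 this mix gives (19/36)·0 + (17/36)·5 = 85/36.
Player II will play 3, holding Player I to 85/36. Shifting weight toward the row that does better against 3 would raise this floor (the equalizing mix achieves 25/9 against both 3 and 2), so the proposed strategy is not optimal.

No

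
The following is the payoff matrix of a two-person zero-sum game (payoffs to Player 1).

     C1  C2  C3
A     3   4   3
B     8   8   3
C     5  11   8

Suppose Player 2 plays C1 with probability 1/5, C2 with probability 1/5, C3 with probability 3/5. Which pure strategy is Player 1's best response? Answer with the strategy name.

Expected payoff of A: (1/5)·3 + (1/5)·4 + (3/5)·3 = 16/5.
Expected payoff of B: (1/5)·8 + (1/5)·8 + (3/5)·3 = 5.
Expected payoff of C: (1/5)·5 + (1/5)·11 + (3/5)·8 = 8.
The largest is 8, so Player 1's best response is C.

C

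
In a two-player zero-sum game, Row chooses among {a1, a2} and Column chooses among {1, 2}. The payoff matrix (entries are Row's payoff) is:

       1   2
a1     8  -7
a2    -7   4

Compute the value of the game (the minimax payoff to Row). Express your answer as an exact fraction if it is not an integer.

Row minima: a1 → -7, a2 → -7; maximin = -7.
Column maxima: 1 → 8, 2 → 4; minimax = 4.
-7 ≠ 4, so there is no saddle point; optimal play is mixed.
Let Row play a1 with probability p. Expected payoff against 1: 8p + (-7)(1−p) = 15p − 7; against 2: (-7)p + 4(1−p) = −11p + 4.
Setting these equal: 15p − 7 = −11p + 4 ⇒ 26p = 11 ⇒ p = 11/26, and the value is (15)·(11/26) − 7 = -17/26.
For Column: with q = P(1), equating a1's and a2's payoffs gives 15q − 7 = −11q + 4 ⇒ q = 11/26.

-17/26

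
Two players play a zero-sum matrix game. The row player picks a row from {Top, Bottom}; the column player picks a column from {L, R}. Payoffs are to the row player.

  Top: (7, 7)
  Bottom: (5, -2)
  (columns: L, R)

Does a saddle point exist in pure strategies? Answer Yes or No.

Yes

Row minima: Top → 7, Bottom → -2; maximin = 7.
Column maxima: L → 7, R → 7; minimax = 7.
maximin = minimax = 7, so a saddle point exists.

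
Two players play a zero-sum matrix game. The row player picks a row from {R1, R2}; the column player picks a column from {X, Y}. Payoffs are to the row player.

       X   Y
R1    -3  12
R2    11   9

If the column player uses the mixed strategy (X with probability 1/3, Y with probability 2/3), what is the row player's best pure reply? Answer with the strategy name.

Expected payoff of R1: (1/3)·(-3) + (2/3)·12 = 7.
Expected payoff of R2: (1/3)·11 + (2/3)·9 = 29/3.
The largest is 29/3, so the row player's best response is R2.

R2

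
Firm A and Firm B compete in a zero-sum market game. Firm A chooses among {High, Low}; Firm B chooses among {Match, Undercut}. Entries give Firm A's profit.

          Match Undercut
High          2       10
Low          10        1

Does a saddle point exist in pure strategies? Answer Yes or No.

Row minima: High → 2, Low → 1; maximin = 2.
Column maxima: Match → 10, Undercut → 10; minimax = 10.
2 ≠ 10, so no pure-strategy equilibrium exists.

No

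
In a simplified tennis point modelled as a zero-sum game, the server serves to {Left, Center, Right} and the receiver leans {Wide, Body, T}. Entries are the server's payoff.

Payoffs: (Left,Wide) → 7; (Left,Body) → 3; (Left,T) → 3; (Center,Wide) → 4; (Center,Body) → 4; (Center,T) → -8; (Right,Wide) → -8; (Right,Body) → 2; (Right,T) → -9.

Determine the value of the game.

3

Row minima: Left → 3, Center → -8, Right → -9; maximin = 3.
Column maxima: Wide → 7, Body → 4, T → 3; minimax = 3.
Since maximin = minimax = 3, there is a saddle point and the value is 3.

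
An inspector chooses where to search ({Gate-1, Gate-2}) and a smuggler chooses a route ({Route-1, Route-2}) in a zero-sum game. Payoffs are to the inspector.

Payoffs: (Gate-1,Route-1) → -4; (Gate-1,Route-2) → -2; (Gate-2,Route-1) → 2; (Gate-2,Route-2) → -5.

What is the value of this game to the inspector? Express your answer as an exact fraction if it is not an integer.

Row minima: Gate-1 → -4, Gate-2 → -5; maximin = -4.
Column maxima: Route-1 → 2, Route-2 → -2; minimax = -2.
-4 ≠ -2, so there is no saddle point; optimal play is mixed.
Let the inspector play Gate-1 with probability p. Expected payoff against Route-1: (-4)p + 2(1−p) = −6p + 2; against Route-2: (-2)p + (-5)(1−p) = 3p − 5.
Setting these equal: −6p + 2 = 3p − 5 ⇒ −9p = -7 ⇒ p = 7/9, and the value is (-6)·(7/9) + 2 = -8/3.
For the smuggler: with q = P(Route-1), equating Gate-1's and Gate-2's payoffs gives −2q − 2 = 7q − 5 ⇒ q = 1/3.

-8/3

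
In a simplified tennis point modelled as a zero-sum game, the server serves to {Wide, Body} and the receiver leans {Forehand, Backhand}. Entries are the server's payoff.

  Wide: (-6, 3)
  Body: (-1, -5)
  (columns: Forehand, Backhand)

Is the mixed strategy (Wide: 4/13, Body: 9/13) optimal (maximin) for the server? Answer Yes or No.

Yes

Against Forehand this mix gives (4/13)·(-6) + (9/13)·(-1) = -33/13.
Against Backhand this mix gives (4/13)·3 + (9/13)·(-5) = -33/13.
All of the receiver's active replies (Forehand, Backhand) yield -33/13, and no column does worse for the server. The mix makes the receiver indifferent and guarantees -33/13, so it is optimal.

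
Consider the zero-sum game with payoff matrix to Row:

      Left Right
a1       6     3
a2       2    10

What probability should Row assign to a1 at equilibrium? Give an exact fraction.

Row minima: a1 → 3, a2 → 2; maximin = 3.
Column maxima: Left → 6, Right → 10; minimax = 6.
3 ≠ 6, so there is no saddle point; optimal play is mixed.
Let Row play a1 with probability p. Expected payoff against Left: 6p + 2(1−p) = 4p + 2; against Right: 3p + 10(1−p) = −7p + 10.
Setting these equal: 4p + 2 = −7p + 10 ⇒ 11p = 8 ⇒ p = 8/11, and the value is (4)·(8/11) + 2 = 54/11.
For Column: with q = P(Left), equating a1's and a2's payoffs gives 3q + 3 = −8q + 10 ⇒ q = 7/11.

8/11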